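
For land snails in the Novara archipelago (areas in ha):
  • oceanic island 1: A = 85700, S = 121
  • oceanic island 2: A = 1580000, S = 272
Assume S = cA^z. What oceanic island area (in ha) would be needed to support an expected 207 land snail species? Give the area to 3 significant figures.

z = ln(272/121) / ln(1580000/85700) = 0.8100 / 2.9143 = 0.2779
c = 121 / 85700^0.2779 = 121 / 23.5 = 5.149
A = (207/5.149)^(1/0.2779) ⇒ ln A = ln(40.2)/0.2779 = 13.2904
A = e^13.2904 ≈ 591498 ha

591000 ha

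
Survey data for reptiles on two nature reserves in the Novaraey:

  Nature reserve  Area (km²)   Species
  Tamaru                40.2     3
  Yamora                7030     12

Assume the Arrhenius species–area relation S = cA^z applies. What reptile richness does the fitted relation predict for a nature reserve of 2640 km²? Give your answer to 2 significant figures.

9.2

z = ln(12/3) / ln(7030/40.2) = 1.3863 / 5.1641 = 0.2684
c = 3 / 40.2^0.2684 = 3 / 2.696 = 1.113
S₃ = 1.113 × 2640^0.2684 = 1.113 × 8.29 ≈ 9.226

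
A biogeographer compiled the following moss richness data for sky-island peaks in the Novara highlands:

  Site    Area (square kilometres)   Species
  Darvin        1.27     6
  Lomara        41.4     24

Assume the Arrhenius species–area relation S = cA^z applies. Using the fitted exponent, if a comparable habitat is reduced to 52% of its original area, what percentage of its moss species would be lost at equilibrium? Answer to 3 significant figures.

z = ln(24/6) / ln(41.4/1.27) = 1.3863 / 3.4843 = 0.3979
S_new/S_old = (A_new/A_old)^z = 0.52^0.3979 = exp(0.3979 × -0.6539) = 0.7709
Fraction lost = 1 − 0.7709 = 0.2291

22.9%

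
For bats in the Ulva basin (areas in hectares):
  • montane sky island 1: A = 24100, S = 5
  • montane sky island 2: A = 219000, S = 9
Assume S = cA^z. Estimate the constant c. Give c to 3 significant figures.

z = ln(S₂/S₁) / ln(A₂/A₁) = ln(9/5) / ln(219000/24100) = 0.5878 / 2.2069 = 0.2663
c = S₁ / A₁^z = 5 / 24100^0.2663 = 5 / 14.69 = 0.3403

0.340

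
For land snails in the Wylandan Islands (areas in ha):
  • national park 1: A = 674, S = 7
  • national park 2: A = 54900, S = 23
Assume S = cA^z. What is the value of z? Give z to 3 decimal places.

0.270

Taking logs: ln S = ln c + z ln A, so z = (ln S₂ − ln S₁)/(ln A₂ − ln A₁).
z = ln(23/7) / ln(54900/674) = ln(3.286) / ln(81.45) = 1.1896 / 4.4000 = 0.2704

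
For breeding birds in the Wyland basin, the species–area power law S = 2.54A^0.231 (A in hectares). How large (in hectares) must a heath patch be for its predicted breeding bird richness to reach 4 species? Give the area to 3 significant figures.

4 = 2.54 × A^0.231  ⇒  A^0.231 = 4/2.54 = 1.575
ln A = ln(1.575) / 0.231 = 0.4541 / 0.231 = 1.9659
A = e^1.9659 ≈ 7.142 hectares

7.14 hectares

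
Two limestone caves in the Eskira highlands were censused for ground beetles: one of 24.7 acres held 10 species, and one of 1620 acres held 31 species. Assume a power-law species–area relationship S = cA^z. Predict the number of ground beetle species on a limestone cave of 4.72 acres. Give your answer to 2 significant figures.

z = ln(31/10) / ln(1620/24.7) = 1.1314 / 4.1834 = 0.2705
c = 10 / 24.7^0.2705 = 10 / 2.38 = 4.201
S₃ = 4.201 × 4.72^0.2705 = 4.201 × 1.521 ≈ 6.392

6.4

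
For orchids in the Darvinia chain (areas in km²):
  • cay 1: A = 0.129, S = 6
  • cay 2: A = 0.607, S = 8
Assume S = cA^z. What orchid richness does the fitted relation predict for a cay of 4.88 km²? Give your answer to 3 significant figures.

z = ln(8/6) / ln(0.607/0.129) = 0.2877 / 1.5487 = 0.1858
c = 6 / 0.129^0.1858 = 6 / 0.6836 = 8.777
S₃ = 8.777 × 4.88^0.1858 = 8.777 × 1.342 ≈ 11.78

11.8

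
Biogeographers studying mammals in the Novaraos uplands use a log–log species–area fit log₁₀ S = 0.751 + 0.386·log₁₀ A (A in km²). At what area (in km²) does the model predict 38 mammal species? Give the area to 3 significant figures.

38 = 5.636 × A^0.386  ⇒  A^0.386 = 38/5.636 = 6.742
ln A = ln(6.742) / 0.386 = 1.9083 / 0.386 = 4.9439
A = e^4.9439 ≈ 140.3 km²

140 km²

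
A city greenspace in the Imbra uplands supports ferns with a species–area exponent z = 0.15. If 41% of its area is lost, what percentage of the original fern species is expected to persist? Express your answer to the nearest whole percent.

S_new/S_old = (A_new/A_old)^z = 0.59^0.15
= exp(0.15 × ln 0.59) = exp(0.15 × -0.5276) = exp(-0.0791) ≈ 0.9239

92%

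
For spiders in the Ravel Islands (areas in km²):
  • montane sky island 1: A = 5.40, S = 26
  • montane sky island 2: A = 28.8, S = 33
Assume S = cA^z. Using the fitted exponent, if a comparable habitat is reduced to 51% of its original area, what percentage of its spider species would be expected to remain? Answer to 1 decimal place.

z = ln(33/26) / ln(28.8/5.4) = 0.2384 / 1.6740 = 0.1424
S_new/S_old = (A_new/A_old)^z = 0.51^0.1424 = exp(0.1424 × -0.6733) = 0.9086

90.9%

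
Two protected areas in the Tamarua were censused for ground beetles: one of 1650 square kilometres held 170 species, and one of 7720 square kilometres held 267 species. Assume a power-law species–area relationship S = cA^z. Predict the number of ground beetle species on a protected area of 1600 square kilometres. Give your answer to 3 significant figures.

168

z = ln(267/170) / ln(7720/1650) = 0.4515 / 1.5430 = 0.2926
c = 170 / 1650^0.2926 = 170 / 8.737 = 19.46
S₃ = 19.46 × 1600^0.2926 = 19.46 × 8.658 ≈ 168.5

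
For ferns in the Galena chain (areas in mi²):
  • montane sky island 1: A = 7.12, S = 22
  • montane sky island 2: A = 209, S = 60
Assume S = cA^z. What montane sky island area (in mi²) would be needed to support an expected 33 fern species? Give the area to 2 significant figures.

z = ln(60/22) / ln(209/7.12) = 1.0033 / 3.3794 = 0.2969
c = 22 / 7.12^0.2969 = 22 / 1.791 = 12.28
A = (33/12.28)^(1/0.2969) ⇒ ln A = ln(2.686)/0.2969 = 3.3286
A = e^3.3286 ≈ 27.9 mi²

28 mi²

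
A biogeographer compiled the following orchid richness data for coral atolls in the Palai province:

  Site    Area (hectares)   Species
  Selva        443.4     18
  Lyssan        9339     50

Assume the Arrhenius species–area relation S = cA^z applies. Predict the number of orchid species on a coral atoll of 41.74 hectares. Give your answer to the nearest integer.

z = ln(50/18) / ln(9339/443.4) = 1.0217 / 3.0475 = 0.3352
c = 18 / 443.4^0.3352 = 18 / 7.715 = 2.333
S₃ = 2.333 × 41.74^0.3352 = 2.333 × 3.494 ≈ 8.151

8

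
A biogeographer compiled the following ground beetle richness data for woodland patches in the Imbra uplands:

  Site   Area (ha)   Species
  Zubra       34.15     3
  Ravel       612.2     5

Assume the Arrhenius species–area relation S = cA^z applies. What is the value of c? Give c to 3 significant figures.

z = ln(S₂/S₁) / ln(A₂/A₁) = ln(5/3) / ln(612.2/34.15) = 0.5108 / 2.8863 = 0.1770
c = S₁ / A₁^z = 3 / 34.15^0.1770 = 3 / 1.868 = 1.606

1.61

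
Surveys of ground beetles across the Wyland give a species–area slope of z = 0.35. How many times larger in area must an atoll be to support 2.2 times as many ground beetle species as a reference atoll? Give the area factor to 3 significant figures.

(A₂/A₁)^0.35 = 2.2, so A₂/A₁ = 2.2^(1/0.35) = 2.2^2.857
ln(A₂/A₁) = ln 2.2 / 0.35 = 0.7885 / 0.35 = 2.2527
A₂/A₁ = e^2.2527 ≈ 9.514

9.51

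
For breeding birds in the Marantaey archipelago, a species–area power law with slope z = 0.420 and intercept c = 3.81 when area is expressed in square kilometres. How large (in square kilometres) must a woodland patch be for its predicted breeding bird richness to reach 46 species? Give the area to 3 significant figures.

46 = 3.81 × A^0.42  ⇒  A^0.42 = 46/3.81 = 12.07
ln A = ln(12.07) / 0.42 = 2.4910 / 0.42 = 5.9310
A = e^5.9310 ≈ 376.5 square kilometres

377 square kilometres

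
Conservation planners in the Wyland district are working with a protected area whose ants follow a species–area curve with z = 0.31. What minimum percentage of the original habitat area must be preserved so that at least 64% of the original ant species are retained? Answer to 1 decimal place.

Need (A_new/A_old)^0.31 = 0.64, so A_new/A_old = 0.64^(1/0.31) = 0.64^3.226
ln(A_new/A_old) = ln 0.64 / 0.31 = -0.4463 / 0.31 = -1.4396
A_new/A_old = e^-1.4396 ≈ 0.237

23.7%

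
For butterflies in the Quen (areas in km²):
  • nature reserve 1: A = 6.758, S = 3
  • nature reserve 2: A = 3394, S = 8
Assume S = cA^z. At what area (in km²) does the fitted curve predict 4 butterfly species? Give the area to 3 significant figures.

41.9 km²

z = ln(8/3) / ln(3394/6.758) = 0.9808 / 6.2190 = 0.1577
c = 3 / 6.758^0.1577 = 3 / 1.352 = 2.219
A = (4/2.219)^(1/0.1577) ⇒ ln A = ln(1.802)/0.1577 = 3.7348
A = e^3.7348 ≈ 41.88 km²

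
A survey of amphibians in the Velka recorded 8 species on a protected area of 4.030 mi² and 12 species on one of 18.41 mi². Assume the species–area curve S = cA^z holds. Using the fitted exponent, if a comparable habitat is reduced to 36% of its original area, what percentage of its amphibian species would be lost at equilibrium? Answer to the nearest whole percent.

24%

z = ln(12/8) / ln(18.41/4.03) = 0.4055 / 1.5191 = 0.2669
S_new/S_old = (A_new/A_old)^z = 0.36^0.2669 = exp(0.2669 × -1.0217) = 0.7613
Fraction lost = 1 − 0.7613 = 0.2387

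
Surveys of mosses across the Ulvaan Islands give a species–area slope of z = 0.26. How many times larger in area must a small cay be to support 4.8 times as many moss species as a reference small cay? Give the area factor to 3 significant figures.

417

(A₂/A₁)^0.26 = 4.8, so A₂/A₁ = 4.8^(1/0.26) = 4.8^3.846
ln(A₂/A₁) = ln 4.8 / 0.26 = 1.5686 / 0.26 = 6.0331
A₂/A₁ = e^6.0331 ≈ 417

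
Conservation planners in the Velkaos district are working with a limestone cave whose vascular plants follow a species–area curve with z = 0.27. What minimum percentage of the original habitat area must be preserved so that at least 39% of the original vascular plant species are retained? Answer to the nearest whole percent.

Need (A_new/A_old)^0.27 = 0.39, so A_new/A_old = 0.39^(1/0.27) = 0.39^3.704
ln(A_new/A_old) = ln 0.39 / 0.27 = -0.9416 / 0.27 = -3.4874
A_new/A_old = e^-3.4874 ≈ 0.03058

3%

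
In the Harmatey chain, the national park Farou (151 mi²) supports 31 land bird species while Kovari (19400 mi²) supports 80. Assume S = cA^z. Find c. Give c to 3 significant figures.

z = ln(S₂/S₁) / ln(A₂/A₁) = ln(80/31) / ln(19400/151) = 0.9480 / 4.8557 = 0.1952
c = S₁ / A₁^z = 31 / 151^0.1952 = 31 / 2.663 = 11.64

11.6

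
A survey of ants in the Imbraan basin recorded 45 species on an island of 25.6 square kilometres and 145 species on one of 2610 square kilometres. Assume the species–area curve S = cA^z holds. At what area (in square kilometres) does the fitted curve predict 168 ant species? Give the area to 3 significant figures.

z = ln(145/45) / ln(2610/25.6) = 1.1701 / 4.6245 = 0.2530
c = 45 / 25.6^0.2530 = 45 / 2.271 = 19.81
A = (168/19.81)^(1/0.2530) ⇒ ln A = ln(8.48)/0.2530 = 8.4490
A = e^8.4490 ≈ 4670 square kilometres

4670 square kilometres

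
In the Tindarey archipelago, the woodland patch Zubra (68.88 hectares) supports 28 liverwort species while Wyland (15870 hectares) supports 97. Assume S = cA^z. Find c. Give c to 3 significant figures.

z = ln(S₂/S₁) / ln(A₂/A₁) = ln(97/28) / ln(15870/68.88) = 1.2425 / 5.4398 = 0.2284
c = S₁ / A₁^z = 28 / 68.88^0.2284 = 28 / 2.629 = 10.65

10.6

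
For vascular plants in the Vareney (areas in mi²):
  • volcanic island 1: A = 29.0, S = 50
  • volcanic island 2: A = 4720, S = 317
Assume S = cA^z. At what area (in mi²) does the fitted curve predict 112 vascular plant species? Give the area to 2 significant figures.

270 mi²

z = ln(317/50) / ln(4720/29) = 1.8469 / 5.0923 = 0.3627
c = 50 / 29^0.3627 = 50 / 3.391 = 14.74
A = (112/14.74)^(1/0.3627) ⇒ ln A = ln(7.597)/0.3627 = 5.5909
A = e^5.5909 ≈ 268 mi²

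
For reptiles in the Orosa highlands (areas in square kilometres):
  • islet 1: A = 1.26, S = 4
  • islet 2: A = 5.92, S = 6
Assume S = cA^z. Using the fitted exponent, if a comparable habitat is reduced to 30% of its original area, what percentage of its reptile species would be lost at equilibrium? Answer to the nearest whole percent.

z = ln(6/4) / ln(5.92/1.26) = 0.4055 / 1.5472 = 0.2621
S_new/S_old = (A_new/A_old)^z = 0.3^0.2621 = exp(0.2621 × -1.2040) = 0.7294
Fraction lost = 1 − 0.7294 = 0.2706

27%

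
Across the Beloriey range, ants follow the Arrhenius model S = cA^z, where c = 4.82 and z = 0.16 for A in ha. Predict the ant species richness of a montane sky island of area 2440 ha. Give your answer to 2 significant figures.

S = 4.82 × 2440^0.16 = 4.82 × 3.483 ≈ 16.79

17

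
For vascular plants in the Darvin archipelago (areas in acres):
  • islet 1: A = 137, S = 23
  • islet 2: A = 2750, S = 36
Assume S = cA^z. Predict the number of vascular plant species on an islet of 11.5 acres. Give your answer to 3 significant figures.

z = ln(36/23) / ln(2750/137) = 0.4480 / 2.9994 = 0.1494
c = 23 / 137^0.1494 = 23 / 2.085 = 11.03
S₃ = 11.03 × 11.5^0.1494 = 11.03 × 1.44 ≈ 15.89

15.9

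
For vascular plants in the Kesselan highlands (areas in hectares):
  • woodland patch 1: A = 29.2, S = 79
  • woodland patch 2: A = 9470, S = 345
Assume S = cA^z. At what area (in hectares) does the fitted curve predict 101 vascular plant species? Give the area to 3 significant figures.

76.5 hectares

z = ln(345/79) / ln(9470/29.2) = 1.4741 / 5.7817 = 0.2550
c = 79 / 29.2^0.2550 = 79 / 2.364 = 33.42
A = (101/33.42)^(1/0.2550) ⇒ ln A = ln(3.022)/0.2550 = 4.3377
A = e^4.3377 ≈ 76.54 hectares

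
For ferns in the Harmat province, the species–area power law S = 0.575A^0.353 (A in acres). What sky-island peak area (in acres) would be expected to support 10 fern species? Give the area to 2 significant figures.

10 = 0.575 × A^0.353  ⇒  A^0.353 = 10/0.575 = 17.39
ln A = ln(17.39) / 0.353 = 2.8560 / 0.353 = 8.0906
A = e^8.0906 ≈ 3264 acres

3300 acres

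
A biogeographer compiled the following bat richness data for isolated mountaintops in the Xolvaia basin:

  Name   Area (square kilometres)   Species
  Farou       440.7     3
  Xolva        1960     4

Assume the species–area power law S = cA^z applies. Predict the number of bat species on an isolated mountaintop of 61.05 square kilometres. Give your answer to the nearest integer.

2

z = ln(4/3) / ln(1960/440.7) = 0.2877 / 1.4923 = 0.1928
c = 3 / 440.7^0.1928 = 3 / 3.234 = 0.9277
S₃ = 0.9277 × 61.05^0.1928 = 0.9277 × 2.209 ≈ 2.049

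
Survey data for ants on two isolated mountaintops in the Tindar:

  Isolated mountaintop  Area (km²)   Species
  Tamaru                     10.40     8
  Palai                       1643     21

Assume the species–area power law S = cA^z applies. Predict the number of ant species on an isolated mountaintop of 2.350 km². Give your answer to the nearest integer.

z = ln(21/8) / ln(1643/10.4) = 0.9651 / 5.0625 = 0.1906
c = 8 / 10.4^0.1906 = 8 / 1.563 = 5.119
S₃ = 5.119 × 2.35^0.1906 = 5.119 × 1.177 ≈ 6.025

6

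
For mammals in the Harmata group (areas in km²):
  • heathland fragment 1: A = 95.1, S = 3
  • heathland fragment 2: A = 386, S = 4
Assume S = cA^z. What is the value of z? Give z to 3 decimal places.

0.205

Taking logs: ln S = ln c + z ln A, so z = (ln S₂ − ln S₁)/(ln A₂ − ln A₁).
z = ln(4/3) / ln(386/95.1) = ln(1.333) / ln(4.059) = 0.2877 / 1.4009 = 0.2054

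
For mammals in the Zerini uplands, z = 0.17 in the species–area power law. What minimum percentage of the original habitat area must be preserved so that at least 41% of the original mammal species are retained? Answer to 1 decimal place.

Need (A_new/A_old)^0.17 = 0.41, so A_new/A_old = 0.41^(1/0.17) = 0.41^5.882
ln(A_new/A_old) = ln 0.41 / 0.17 = -0.8916 / 0.17 = -5.2447
A_new/A_old = e^-5.2447 ≈ 0.005275

0.5%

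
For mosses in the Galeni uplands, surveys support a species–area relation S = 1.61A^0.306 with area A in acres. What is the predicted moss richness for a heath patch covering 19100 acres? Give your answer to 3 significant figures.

32.9

S = 1.61 × 19100^0.306
ln S = ln 1.61 + 0.306 × ln 19100 = 0.4762 + 0.306 × 9.8574 = 3.4926
S = e^3.4926 ≈ 32.87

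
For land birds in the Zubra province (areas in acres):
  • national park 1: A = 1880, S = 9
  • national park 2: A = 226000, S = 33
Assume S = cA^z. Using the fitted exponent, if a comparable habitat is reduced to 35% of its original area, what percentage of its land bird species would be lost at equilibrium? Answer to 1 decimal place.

24.8%

z = ln(33/9) / ln(226000/1880) = 1.2993 / 4.7893 = 0.2713
S_new/S_old = (A_new/A_old)^z = 0.35^0.2713 = exp(0.2713 × -1.0498) = 0.7522
Fraction lost = 1 − 0.7522 = 0.2478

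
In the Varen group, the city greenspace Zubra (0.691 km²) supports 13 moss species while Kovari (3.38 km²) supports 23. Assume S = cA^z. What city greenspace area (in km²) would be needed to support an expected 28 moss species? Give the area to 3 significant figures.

z = ln(23/13) / ln(3.38/0.691) = 0.5705 / 1.5875 = 0.3594
c = 13 / 0.691^0.3594 = 13 / 0.8756 = 14.85
A = (28/14.85)^(1/0.3594) ⇒ ln A = ln(1.886)/0.3594 = 1.7652
A = e^1.7652 ≈ 5.843 km²

5.84 km²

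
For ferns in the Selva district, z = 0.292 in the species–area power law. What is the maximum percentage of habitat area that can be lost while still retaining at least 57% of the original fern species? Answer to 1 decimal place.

85.4%

Need (A_new/A_old)^0.292 = 0.57, so A_new/A_old = 0.57^(1/0.292) = 0.57^3.425
ln(A_new/A_old) = ln 0.57 / 0.292 = -0.5621 / 0.292 = -1.9251
A_new/A_old = e^-1.9251 ≈ 0.1459
Fraction that can be lost = 1 − 0.1459 = 0.8541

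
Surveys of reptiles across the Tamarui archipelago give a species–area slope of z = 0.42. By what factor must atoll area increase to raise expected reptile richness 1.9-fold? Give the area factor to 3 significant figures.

4.61

(A₂/A₁)^0.42 = 1.9, so A₂/A₁ = 1.9^(1/0.42) = 1.9^2.381
ln(A₂/A₁) = ln 1.9 / 0.42 = 0.6419 / 0.42 = 1.5282
A₂/A₁ = e^1.5282 ≈ 4.61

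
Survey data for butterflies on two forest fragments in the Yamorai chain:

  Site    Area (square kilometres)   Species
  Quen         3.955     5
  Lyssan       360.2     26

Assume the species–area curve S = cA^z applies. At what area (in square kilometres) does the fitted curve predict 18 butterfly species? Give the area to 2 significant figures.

130 square kilometres

z = ln(26/5) / ln(360.2/3.955) = 1.6487 / 4.5117 = 0.3654
c = 5 / 3.955^0.3654 = 5 / 1.653 = 3.025
A = (18/3.025)^(1/0.3654) ⇒ ln A = ln(5.95)/0.3654 = 4.8804
A = e^4.8804 ≈ 131.7 square kilometres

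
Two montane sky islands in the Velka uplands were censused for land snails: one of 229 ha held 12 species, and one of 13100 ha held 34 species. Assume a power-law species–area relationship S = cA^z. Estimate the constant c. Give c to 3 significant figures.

2.96

z = ln(S₂/S₁) / ln(A₂/A₁) = ln(34/12) / ln(13100/229) = 1.0415 / 4.0466 = 0.2574
c = S₁ / A₁^z = 12 / 229^0.2574 = 12 / 4.049 = 2.964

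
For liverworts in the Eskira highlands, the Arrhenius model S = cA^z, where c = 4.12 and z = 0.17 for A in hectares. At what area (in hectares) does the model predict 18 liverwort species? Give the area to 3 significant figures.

18 = 4.12 × A^0.17  ⇒  A^0.17 = 18/4.12 = 4.369
ln A = ln(4.369) / 0.17 = 1.4745 / 0.17 = 8.6736
A = e^8.6736 ≈ 5847 hectares

5850 hectares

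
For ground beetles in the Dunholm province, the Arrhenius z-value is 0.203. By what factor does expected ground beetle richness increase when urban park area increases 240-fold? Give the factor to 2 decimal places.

S₂/S₁ = (A₂/A₁)^z = 240^0.203
ln(S₂/S₁) = 0.203 × ln 240 = 0.203 × 5.4806 = 1.1126
S₂/S₁ = e^1.1126 ≈ 3.042

3.04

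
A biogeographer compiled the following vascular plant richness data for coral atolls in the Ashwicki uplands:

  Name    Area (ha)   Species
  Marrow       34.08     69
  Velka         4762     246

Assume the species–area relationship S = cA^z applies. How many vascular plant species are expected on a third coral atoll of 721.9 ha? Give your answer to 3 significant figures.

z = ln(246/69) / ln(4762/34.08) = 1.2712 / 4.9397 = 0.2573
c = 69 / 34.08^0.2573 = 69 / 2.48 = 27.83
S₃ = 27.83 × 721.9^0.2573 = 27.83 × 5.44 ≈ 151.4

151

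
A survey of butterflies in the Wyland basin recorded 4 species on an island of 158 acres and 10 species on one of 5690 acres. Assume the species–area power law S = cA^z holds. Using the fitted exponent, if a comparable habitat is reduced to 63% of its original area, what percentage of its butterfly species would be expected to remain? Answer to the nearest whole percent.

89%

z = ln(10/4) / ln(5690/158) = 0.9163 / 3.5839 = 0.2557
S_new/S_old = (A_new/A_old)^z = 0.63^0.2557 = exp(0.2557 × -0.4620) = 0.8886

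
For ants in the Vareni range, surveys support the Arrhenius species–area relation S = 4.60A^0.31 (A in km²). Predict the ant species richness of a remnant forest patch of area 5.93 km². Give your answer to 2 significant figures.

8.0

S = 4.6 × 5.93^0.31 = 4.6 × 1.736 ≈ 7.987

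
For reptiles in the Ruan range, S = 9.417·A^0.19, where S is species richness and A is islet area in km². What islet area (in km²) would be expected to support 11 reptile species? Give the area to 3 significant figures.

11 = 9.417 × A^0.19  ⇒  A^0.19 = 11/9.417 = 1.168
ln A = ln(1.168) / 0.19 = 0.1554 / 0.19 = 0.8178
A = e^0.8178 ≈ 2.265 km²

2.27 km²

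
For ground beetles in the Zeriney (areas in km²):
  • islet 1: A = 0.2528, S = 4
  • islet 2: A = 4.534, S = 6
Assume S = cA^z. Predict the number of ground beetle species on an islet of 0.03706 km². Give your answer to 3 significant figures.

z = ln(6/4) / ln(4.534/0.2528) = 0.4055 / 2.8868 = 0.1405
c = 4 / 0.2528^0.1405 = 4 / 0.8244 = 4.852
S₃ = 4.852 × 0.03706^0.1405 = 4.852 × 0.6295 ≈ 3.054

3.05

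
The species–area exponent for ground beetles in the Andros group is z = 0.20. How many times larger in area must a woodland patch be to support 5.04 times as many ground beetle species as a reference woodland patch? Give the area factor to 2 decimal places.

(A₂/A₁)^0.2 = 5.04, so A₂/A₁ = 5.04^(1/0.2) = 5.04^5
ln(A₂/A₁) = ln 5.04 / 0.2 = 1.6174 / 0.2 = 8.0870
A₂/A₁ = e^8.0870 ≈ 3252

3252.02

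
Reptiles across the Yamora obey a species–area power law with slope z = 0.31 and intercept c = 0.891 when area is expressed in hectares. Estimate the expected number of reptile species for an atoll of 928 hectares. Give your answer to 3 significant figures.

7.41

S = 0.891 × 928^0.31 = 0.891 × 8.316 ≈ 7.41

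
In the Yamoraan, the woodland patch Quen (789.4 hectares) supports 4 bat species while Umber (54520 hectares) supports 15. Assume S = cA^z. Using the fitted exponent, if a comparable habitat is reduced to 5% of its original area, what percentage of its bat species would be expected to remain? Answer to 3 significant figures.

39.3%

z = ln(15/4) / ln(54520/789.4) = 1.3218 / 4.2350 = 0.3121
S_new/S_old = (A_new/A_old)^z = 0.05^0.3121 = exp(0.3121 × -2.9957) = 0.3926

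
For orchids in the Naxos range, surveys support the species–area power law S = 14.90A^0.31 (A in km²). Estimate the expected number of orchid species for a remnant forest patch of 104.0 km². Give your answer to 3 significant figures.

S = 14.9 × 104^0.31
ln S = ln 14.9 + 0.31 × ln 104 = 2.7014 + 0.31 × 4.6444 = 4.1411
S = e^4.1411 ≈ 62.87

62.9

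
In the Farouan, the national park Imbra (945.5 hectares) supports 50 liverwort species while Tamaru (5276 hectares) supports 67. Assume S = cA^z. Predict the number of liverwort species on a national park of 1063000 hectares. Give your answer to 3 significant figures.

165

z = ln(67/50) / ln(5276/945.5) = 0.2927 / 1.7192 = 0.1702
c = 50 / 945.5^0.1702 = 50 / 3.21 = 15.57
S₃ = 15.57 × 1063000^0.1702 = 15.57 × 10.62 ≈ 165.3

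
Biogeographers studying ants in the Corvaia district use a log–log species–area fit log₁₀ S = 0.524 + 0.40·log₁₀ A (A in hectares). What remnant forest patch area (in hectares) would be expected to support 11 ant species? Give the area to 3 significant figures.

19.7 hectares

11 = 3.342 × A^0.4  ⇒  A^0.4 = 11/3.342 = 3.291
ln A = ln(3.291) / 0.4 = 1.1913 / 0.4 = 2.9784
A = e^2.9784 ≈ 19.66 hectares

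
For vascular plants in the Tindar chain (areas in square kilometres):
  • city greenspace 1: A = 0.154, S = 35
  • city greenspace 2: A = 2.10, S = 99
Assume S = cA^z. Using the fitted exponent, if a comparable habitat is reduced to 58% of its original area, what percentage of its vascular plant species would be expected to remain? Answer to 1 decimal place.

80.5%

z = ln(99/35) / ln(2.1/0.154) = 1.0398 / 2.6127 = 0.3980
S_new/S_old = (A_new/A_old)^z = 0.58^0.3980 = exp(0.3980 × -0.5447) = 0.8051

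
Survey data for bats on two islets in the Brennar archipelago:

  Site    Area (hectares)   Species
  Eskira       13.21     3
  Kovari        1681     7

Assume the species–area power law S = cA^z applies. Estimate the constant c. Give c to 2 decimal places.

z = ln(S₂/S₁) / ln(A₂/A₁) = ln(7/3) / ln(1681/13.21) = 0.8473 / 4.8462 = 0.1748
c = S₁ / A₁^z = 3 / 13.21^0.1748 = 3 / 1.57 = 1.91

1.91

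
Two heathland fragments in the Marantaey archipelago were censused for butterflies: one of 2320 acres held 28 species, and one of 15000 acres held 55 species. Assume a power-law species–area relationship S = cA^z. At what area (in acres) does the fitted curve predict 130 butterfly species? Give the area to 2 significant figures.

z = ln(55/28) / ln(15000/2320) = 0.6751 / 1.8665 = 0.3617
c = 28 / 2320^0.3617 = 28 / 16.49 = 1.698
A = (130/1.698)^(1/0.3617) ⇒ ln A = ln(76.58)/0.3617 = 11.9939
A = e^11.9939 ≈ 161772 acres

160000 acres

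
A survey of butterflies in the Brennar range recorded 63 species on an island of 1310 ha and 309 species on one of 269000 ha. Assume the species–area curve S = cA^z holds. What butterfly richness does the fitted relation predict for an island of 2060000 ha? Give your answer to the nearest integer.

568

z = ln(309/63) / ln(269000/1310) = 1.5902 / 5.3247 = 0.2986
c = 63 / 1310^0.2986 = 63 / 8.53 = 7.385
S₃ = 7.385 × 2060000^0.2986 = 7.385 × 76.85 ≈ 567.5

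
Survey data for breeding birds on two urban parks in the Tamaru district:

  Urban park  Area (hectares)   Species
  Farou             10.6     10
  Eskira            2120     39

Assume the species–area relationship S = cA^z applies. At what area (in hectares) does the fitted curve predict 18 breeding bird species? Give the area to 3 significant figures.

104 hectares

z = ln(39/10) / ln(2120/10.6) = 1.3610 / 5.2983 = 0.2569
c = 10 / 10.6^0.2569 = 10 / 1.834 = 5.453
A = (18/5.453)^(1/0.2569) ⇒ ln A = ln(3.301)/0.2569 = 4.6491
A = e^4.6491 ≈ 104.5 hectares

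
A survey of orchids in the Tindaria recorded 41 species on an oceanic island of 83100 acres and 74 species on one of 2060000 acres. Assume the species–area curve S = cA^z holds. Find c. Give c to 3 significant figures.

5.10

z = ln(S₂/S₁) / ln(A₂/A₁) = ln(74/41) / ln(2060000/83100) = 0.5905 / 3.2104 = 0.1839
c = S₁ / A₁^z = 41 / 83100^0.1839 = 41 / 8.033 = 5.104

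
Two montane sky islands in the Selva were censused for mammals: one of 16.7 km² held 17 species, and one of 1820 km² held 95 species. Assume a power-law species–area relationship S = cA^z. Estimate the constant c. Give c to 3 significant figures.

z = ln(S₂/S₁) / ln(A₂/A₁) = ln(95/17) / ln(1820/16.7) = 1.7207 / 4.6912 = 0.3668
c = S₁ / A₁^z = 17 / 16.7^0.3668 = 17 / 2.809 = 6.053

6.05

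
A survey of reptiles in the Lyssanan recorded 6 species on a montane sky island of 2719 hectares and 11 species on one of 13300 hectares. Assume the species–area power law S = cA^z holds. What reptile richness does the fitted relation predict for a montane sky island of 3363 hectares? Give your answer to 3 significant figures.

6.51

z = ln(11/6) / ln(13300/2719) = 0.6061 / 1.5875 = 0.3818
c = 6 / 2719^0.3818 = 6 / 20.48 = 0.293
S₃ = 0.293 × 3363^0.3818 = 0.293 × 22.21 ≈ 6.507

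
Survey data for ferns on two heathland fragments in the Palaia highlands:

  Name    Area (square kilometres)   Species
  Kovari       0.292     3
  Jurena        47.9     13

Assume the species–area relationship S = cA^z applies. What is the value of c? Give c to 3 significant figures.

4.27

z = ln(S₂/S₁) / ln(A₂/A₁) = ln(13/3) / ln(47.9/0.292) = 1.4663 / 5.1001 = 0.2875
c = S₁ / A₁^z = 3 / 0.292^0.2875 = 3 / 0.7019 = 4.274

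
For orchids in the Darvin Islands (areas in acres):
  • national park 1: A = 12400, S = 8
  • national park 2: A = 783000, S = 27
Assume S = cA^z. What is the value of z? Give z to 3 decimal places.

Taking logs: ln S = ln c + z ln A, so z = (ln S₂ − ln S₁)/(ln A₂ − ln A₁).
z = ln(27/8) / ln(783000/12400) = ln(3.375) / ln(63.15) = 1.2164 / 4.1454 = 0.2934

0.293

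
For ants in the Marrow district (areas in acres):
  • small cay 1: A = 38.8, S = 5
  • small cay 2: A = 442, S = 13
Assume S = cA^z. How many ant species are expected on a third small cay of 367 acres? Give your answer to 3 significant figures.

z = ln(13/5) / ln(442/38.8) = 0.9555 / 2.4329 = 0.3927
c = 5 / 38.8^0.3927 = 5 / 4.207 = 1.188
S₃ = 1.188 × 367^0.3927 = 1.188 × 10.17 ≈ 12.08

12.1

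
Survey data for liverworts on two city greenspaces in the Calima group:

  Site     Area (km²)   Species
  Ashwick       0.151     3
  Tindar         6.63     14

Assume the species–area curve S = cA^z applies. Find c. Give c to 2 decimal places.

z = ln(S₂/S₁) / ln(A₂/A₁) = ln(14/3) / ln(6.63/0.151) = 1.5404 / 3.7821 = 0.4073
c = S₁ / A₁^z = 3 / 0.151^0.4073 = 3 / 0.463 = 6.479

6.48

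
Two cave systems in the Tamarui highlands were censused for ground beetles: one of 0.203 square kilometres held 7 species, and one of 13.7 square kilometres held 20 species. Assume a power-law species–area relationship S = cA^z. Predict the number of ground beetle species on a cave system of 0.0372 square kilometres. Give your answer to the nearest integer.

5

z = ln(20/7) / ln(13.7/0.203) = 1.0498 / 4.2119 = 0.2492
c = 7 / 0.203^0.2492 = 7 / 0.672 = 10.42
S₃ = 10.42 × 0.0372^0.2492 = 10.42 × 0.4403 ≈ 4.586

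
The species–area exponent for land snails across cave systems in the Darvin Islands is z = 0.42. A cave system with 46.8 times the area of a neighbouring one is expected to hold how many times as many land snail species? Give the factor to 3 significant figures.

S₂/S₁ = (A₂/A₁)^z = 46.8^0.42
ln(S₂/S₁) = 0.42 × ln 46.8 = 0.42 × 3.8459 = 1.6153
S₂/S₁ = e^1.6153 ≈ 5.029

5.03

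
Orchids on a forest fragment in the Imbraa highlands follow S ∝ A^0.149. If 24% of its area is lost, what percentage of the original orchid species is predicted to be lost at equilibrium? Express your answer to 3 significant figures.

4.01%

S_new/S_old = (A_new/A_old)^z = 0.76^0.149
= exp(0.149 × ln 0.76) = exp(0.149 × -0.2744) = exp(-0.0409) ≈ 0.9599
Fraction lost = 1 − 0.9599 = 0.04007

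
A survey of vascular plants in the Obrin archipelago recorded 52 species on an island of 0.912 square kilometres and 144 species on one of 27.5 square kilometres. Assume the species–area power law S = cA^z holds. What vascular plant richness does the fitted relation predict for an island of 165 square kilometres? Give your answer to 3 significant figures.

246

z = ln(144/52) / ln(27.5/0.912) = 1.0186 / 3.4063 = 0.2990
c = 52 / 0.912^0.2990 = 52 / 0.9728 = 53.45
S₃ = 53.45 × 165^0.2990 = 53.45 × 4.603 ≈ 246.1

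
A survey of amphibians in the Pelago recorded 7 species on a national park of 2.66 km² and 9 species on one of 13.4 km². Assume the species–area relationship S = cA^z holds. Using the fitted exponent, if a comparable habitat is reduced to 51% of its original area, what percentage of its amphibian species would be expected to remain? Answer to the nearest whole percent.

90%

z = ln(9/7) / ln(13.4/2.66) = 0.2513 / 1.6169 = 0.1554
S_new/S_old = (A_new/A_old)^z = 0.51^0.1554 = exp(0.1554 × -0.6733) = 0.9006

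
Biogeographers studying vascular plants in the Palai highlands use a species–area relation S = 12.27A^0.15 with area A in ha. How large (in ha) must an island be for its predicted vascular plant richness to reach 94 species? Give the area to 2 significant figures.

790000 ha

94 = 12.27 × A^0.15  ⇒  A^0.15 = 94/12.27 = 7.661
ln A = ln(7.661) / 0.15 = 2.0361 / 0.15 = 13.5743
A = e^13.5743 ≈ 785637 ha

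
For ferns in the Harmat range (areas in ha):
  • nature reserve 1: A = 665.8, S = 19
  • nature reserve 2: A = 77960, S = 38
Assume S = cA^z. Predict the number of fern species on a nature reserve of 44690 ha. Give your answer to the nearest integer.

z = ln(38/19) / ln(77960/665.8) = 0.6931 / 4.7630 = 0.1455
c = 19 / 665.8^0.1455 = 19 / 2.576 = 7.377
S₃ = 7.377 × 44690^0.1455 = 7.377 × 4.75 ≈ 35.04

35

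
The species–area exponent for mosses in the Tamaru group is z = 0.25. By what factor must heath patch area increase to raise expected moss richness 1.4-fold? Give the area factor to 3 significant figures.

(A₂/A₁)^0.25 = 1.4, so A₂/A₁ = 1.4^(1/0.25) = 1.4^4
ln(A₂/A₁) = ln 1.4 / 0.25 = 0.3365 / 0.25 = 1.3459
A₂/A₁ = e^1.3459 ≈ 3.842

3.84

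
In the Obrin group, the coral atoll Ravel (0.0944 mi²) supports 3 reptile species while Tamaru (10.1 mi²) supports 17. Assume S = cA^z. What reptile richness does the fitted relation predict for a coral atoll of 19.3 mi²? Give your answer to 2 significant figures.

22

z = ln(17/3) / ln(10.1/0.0944) = 1.7346 / 4.6727 = 0.3712
c = 3 / 0.0944^0.3712 = 3 / 0.4164 = 7.205
S₃ = 7.205 × 19.3^0.3712 = 7.205 × 3.001 ≈ 21.62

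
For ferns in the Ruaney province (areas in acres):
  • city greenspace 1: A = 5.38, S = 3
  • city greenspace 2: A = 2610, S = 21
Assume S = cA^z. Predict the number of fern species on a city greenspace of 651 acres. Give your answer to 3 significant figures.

13.6

z = ln(21/3) / ln(2610/5.38) = 1.9459 / 6.1844 = 0.3146
c = 3 / 5.38^0.3146 = 3 / 1.698 = 1.767
S₃ = 1.767 × 651^0.3146 = 1.767 × 7.679 ≈ 13.57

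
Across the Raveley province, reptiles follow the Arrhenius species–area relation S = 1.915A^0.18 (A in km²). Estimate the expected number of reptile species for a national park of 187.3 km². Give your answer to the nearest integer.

S = 1.915 × 187.3^0.18
ln S = ln 1.915 + 0.18 × ln 187.3 = 0.6497 + 0.18 × 5.2327 = 1.5916
S = e^1.5916 ≈ 4.912

5 species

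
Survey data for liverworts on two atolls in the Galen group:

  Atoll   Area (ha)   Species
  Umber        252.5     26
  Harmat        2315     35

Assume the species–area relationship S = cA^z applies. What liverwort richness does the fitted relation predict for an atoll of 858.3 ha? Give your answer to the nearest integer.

z = ln(35/26) / ln(2315/252.5) = 0.2973 / 2.2158 = 0.1342
c = 26 / 252.5^0.1342 = 26 / 2.1 = 12.38
S₃ = 12.38 × 858.3^0.1342 = 12.38 × 2.475 ≈ 30.64

31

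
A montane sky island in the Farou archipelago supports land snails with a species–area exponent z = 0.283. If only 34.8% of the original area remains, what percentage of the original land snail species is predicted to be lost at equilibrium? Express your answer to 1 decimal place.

25.8%

S_new/S_old = (A_new/A_old)^z = 0.348^0.283
= exp(0.283 × ln 0.348) = exp(0.283 × -1.0556) = exp(-0.2987) ≈ 0.7418
Fraction lost = 1 − 0.7418 = 0.2582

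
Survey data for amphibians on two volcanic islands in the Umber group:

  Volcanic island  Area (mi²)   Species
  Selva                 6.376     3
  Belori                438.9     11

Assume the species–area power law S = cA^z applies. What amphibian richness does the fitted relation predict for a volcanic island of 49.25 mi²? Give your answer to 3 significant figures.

5.62

z = ln(11/3) / ln(438.9/6.376) = 1.2993 / 4.2317 = 0.3070
c = 3 / 6.376^0.3070 = 3 / 1.766 = 1.699
S₃ = 1.699 × 49.25^0.3070 = 1.699 × 3.308 ≈ 5.62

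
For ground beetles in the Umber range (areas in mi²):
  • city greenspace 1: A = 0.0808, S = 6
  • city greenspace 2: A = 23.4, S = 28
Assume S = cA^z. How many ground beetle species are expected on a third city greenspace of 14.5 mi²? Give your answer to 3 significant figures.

24.6

z = ln(28/6) / ln(23.4/0.0808) = 1.5404 / 5.6685 = 0.2718
c = 6 / 0.0808^0.2718 = 6 / 0.5048 = 11.89
S₃ = 11.89 × 14.5^0.2718 = 11.89 × 2.068 ≈ 24.59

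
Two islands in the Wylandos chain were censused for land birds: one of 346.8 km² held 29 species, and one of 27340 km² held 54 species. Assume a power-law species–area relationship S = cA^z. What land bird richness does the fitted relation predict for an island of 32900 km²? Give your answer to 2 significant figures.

55

z = ln(54/29) / ln(27340/346.8) = 0.6217 / 4.3674 = 0.1423
c = 29 / 346.8^0.1423 = 29 / 2.299 = 12.61
S₃ = 12.61 × 32900^0.1423 = 12.61 × 4.396 ≈ 55.44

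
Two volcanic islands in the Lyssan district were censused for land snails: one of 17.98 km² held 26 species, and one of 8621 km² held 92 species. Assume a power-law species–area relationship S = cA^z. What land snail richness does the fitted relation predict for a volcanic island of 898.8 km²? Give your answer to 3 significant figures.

z = ln(92/26) / ln(8621/17.98) = 1.2637 / 6.1727 = 0.2047
c = 26 / 17.98^0.2047 = 26 / 1.807 = 14.39
S₃ = 14.39 × 898.8^0.2047 = 14.39 × 4.024 ≈ 57.91

57.9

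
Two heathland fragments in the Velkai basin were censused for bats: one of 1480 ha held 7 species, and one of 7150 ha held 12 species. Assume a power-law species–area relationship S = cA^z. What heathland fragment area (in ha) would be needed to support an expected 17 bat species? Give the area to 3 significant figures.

z = ln(12/7) / ln(7150/1480) = 0.5390 / 1.5751 = 0.3422
c = 7 / 1480^0.3422 = 7 / 12.16 = 0.5757
A = (17/0.5757)^(1/0.3422) ⇒ ln A = ln(29.53)/0.3422 = 9.8927
A = e^9.8927 ≈ 19785 ha

19800 ha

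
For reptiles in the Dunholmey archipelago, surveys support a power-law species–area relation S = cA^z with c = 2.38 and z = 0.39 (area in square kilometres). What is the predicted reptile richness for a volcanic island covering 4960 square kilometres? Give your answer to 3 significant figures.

S = 2.38 × 4960^0.39
ln S = ln 2.38 + 0.39 × ln 4960 = 0.8671 + 0.39 × 8.5092 = 4.1857
S = e^4.1857 ≈ 65.74

65.7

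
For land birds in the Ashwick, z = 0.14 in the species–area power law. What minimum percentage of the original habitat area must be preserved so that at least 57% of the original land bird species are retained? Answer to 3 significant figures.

Need (A_new/A_old)^0.14 = 0.57, so A_new/A_old = 0.57^(1/0.14) = 0.57^7.143
ln(A_new/A_old) = ln 0.57 / 0.14 = -0.5621 / 0.14 = -4.0151
A_new/A_old = e^-4.0151 ≈ 0.01804

1.80%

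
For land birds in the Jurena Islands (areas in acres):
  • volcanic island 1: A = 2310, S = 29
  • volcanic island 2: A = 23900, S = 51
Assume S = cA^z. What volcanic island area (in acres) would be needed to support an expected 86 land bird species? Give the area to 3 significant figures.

208000 acres

z = ln(51/29) / ln(23900/2310) = 0.5645 / 2.3366 = 0.2416
c = 29 / 2310^0.2416 = 29 / 6.496 = 4.464
A = (86/4.464)^(1/0.2416) ⇒ ln A = ln(19.26)/0.2416 = 12.2444
A = e^12.2444 ≈ 207812 acres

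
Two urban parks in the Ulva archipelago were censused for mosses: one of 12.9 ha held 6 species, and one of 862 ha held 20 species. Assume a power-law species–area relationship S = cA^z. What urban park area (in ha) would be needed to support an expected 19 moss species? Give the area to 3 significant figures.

721 ha

z = ln(20/6) / ln(862/12.9) = 1.2040 / 4.2020 = 0.2865
c = 6 / 12.9^0.2865 = 6 / 2.081 = 2.884
A = (19/2.884)^(1/0.2865) ⇒ ln A = ln(6.589)/0.2865 = 6.5802
A = e^6.5802 ≈ 720.7 ha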